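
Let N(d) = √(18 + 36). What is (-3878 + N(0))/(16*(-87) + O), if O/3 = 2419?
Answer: -3878/5865 + √6/1955 ≈ -0.65996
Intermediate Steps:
N(d) = 3*√6 (N(d) = √54 = 3*√6)
O = 7257 (O = 3*2419 = 7257)
(-3878 + N(0))/(16*(-87) + O) = (-3878 + 3*√6)/(16*(-87) + 7257) = (-3878 + 3*√6)/(-1392 + 7257) = (-3878 + 3*√6)/5865 = (-3878 + 3*√6)*(1/5865) = -3878/5865 + √6/1955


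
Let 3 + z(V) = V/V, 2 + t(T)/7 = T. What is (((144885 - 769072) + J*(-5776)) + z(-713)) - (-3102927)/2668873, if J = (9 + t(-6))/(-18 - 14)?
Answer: -3377038900331/5337746 ≈ -6.3267e+5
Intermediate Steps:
t(T) = -14 + 7*T
z(V) = -2 (z(V) = -3 + V/V = -3 + 1 = -2)
J = 47/32 (J = (9 + (-14 + 7*(-6)))/(-18 - 14) = (9 + (-14 - 42))/(-32) = (9 - 56)*(-1/32) = -47*(-1/32) = 47/32 ≈ 1.4688)
(((144885 - 769072) + J*(-5776)) + z(-713)) - (-3102927)/2668873 = (((144885 - 769072) + (47/32)*(-5776)) - 2) - (-3102927)/2668873 = ((-624187 - 16967/2) - 2) - (-3102927)/2668873 = (-1265341/2 - 2) - 1*(-3102927/2668873) = -1265345/2 + 3102927/2668873 = -3377038900331/5337746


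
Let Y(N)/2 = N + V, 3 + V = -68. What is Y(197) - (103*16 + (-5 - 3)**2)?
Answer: -1460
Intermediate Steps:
V = -71 (V = -3 - 68 = -71)
Y(N) = -142 + 2*N (Y(N) = 2*(N - 71) = 2*(-71 + N) = -142 + 2*N)
Y(197) - (103*16 + (-5 - 3)**2) = (-142 + 2*197) - (103*16 + (-5 - 3)**2) = (-142 + 394) - (1648 + (-8)**2) = 252 - (1648 + 64) = 252 - 1*1712 = 252 - 1712 = -1460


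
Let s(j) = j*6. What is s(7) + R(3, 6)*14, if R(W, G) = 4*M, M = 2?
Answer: 154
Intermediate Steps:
R(W, G) = 8 (R(W, G) = 4*2 = 8)
s(j) = 6*j
s(7) + R(3, 6)*14 = 6*7 + 8*14 = 42 + 112 = 154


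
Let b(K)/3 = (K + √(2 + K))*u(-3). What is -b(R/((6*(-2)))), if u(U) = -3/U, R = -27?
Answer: -27/4 - 3*√17/2 ≈ -12.935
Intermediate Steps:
b(K) = 3*K + 3*√(2 + K) (b(K) = 3*((K + √(2 + K))*(-3/(-3))) = 3*((K + √(2 + K))*(-3*(-⅓))) = 3*((K + √(2 + K))*1) = 3*(K + √(2 + K)) = 3*K + 3*√(2 + K))
-b(R/((6*(-2)))) = -(3*(-27/(6*(-2))) + 3*√(2 - 27/(6*(-2)))) = -(3*(-27/(-12)) + 3*√(2 - 27/(-12))) = -(3*(-27*(-1/12)) + 3*√(2 - 27*(-1/12))) = -(3*(9/4) + 3*√(2 + 9/4)) = -(27/4 + 3*√(17/4)) = -(27/4 + 3*(√17/2)) = -(27/4 + 3*√17/2) = -27/4 - 3*√17/2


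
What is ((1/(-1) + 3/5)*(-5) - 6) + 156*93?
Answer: 14504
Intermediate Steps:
((1/(-1) + 3/5)*(-5) - 6) + 156*93 = ((1*(-1) + 3*(⅕))*(-5) - 6) + 14508 = ((-1 + ⅗)*(-5) - 6) + 14508 = (-⅖*(-5) - 6) + 14508 = (2 - 6) + 14508 = -4 + 14508 = 14504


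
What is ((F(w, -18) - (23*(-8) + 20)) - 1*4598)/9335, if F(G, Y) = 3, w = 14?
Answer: -4431/9335 ≈ -0.47467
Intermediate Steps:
((F(w, -18) - (23*(-8) + 20)) - 1*4598)/9335 = ((3 - (23*(-8) + 20)) - 1*4598)/9335 = ((3 - (-184 + 20)) - 4598)*(1/9335) = ((3 - 1*(-164)) - 4598)*(1/9335) = ((3 + 164) - 4598)*(1/9335) = (167 - 4598)*(1/9335) = -4431*1/9335 = -4431/9335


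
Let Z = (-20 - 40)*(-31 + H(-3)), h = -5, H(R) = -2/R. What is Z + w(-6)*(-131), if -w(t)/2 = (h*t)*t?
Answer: -45340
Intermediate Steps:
w(t) = 10*t² (w(t) = -2*(-5*t)*t = -(-10)*t² = 10*t²)
Z = 1820 (Z = (-20 - 40)*(-31 - 2/(-3)) = -60*(-31 - 2*(-⅓)) = -60*(-31 + ⅔) = -60*(-91/3) = 1820)
Z + w(-6)*(-131) = 1820 + (10*(-6)²)*(-131) = 1820 + (10*36)*(-131) = 1820 + 360*(-131) = 1820 - 47160 = -45340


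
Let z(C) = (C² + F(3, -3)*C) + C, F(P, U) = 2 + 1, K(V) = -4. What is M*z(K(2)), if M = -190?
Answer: 0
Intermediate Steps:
F(P, U) = 3
z(C) = C² + 4*C (z(C) = (C² + 3*C) + C = C² + 4*C)
M*z(K(2)) = -(-760)*(4 - 4) = -(-760)*0 = -190*0 = 0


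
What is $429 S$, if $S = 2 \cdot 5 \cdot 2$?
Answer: $8580$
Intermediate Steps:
$S = 20$ ($S = 10 \cdot 2 = 20$)
$429 S = 429 \cdot 20 = 8580$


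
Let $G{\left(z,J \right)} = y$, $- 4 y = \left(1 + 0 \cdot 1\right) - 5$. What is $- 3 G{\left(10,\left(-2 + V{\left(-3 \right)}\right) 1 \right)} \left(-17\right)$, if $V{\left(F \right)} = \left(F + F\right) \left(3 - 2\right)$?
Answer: $51$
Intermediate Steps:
$V{\left(F \right)} = 2 F$ ($V{\left(F \right)} = 2 F 1 = 2 F$)
$y = 1$ ($y = - \frac{\left(1 + 0 \cdot 1\right) - 5}{4} = - \frac{\left(1 + 0\right) - 5}{4} = - \frac{1 - 5}{4} = \left(- \frac{1}{4}\right) \left(-4\right) = 1$)
$G{\left(z,J \right)} = 1$
$- 3 G{\left(10,\left(-2 + V{\left(-3 \right)}\right) 1 \right)} \left(-17\right) = \left(-3\right) 1 \left(-17\right) = \left(-3\right) \left(-17\right) = 51$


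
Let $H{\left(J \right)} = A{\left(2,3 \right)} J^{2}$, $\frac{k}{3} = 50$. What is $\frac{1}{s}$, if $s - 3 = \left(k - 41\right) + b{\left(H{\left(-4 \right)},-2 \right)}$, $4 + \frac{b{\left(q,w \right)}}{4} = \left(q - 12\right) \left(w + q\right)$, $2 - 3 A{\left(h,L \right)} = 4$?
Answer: $\frac{9}{11200} \approx 0.00080357$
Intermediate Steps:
$k = 150$ ($k = 3 \cdot 50 = 150$)
$A{\left(h,L \right)} = - \frac{2}{3}$ ($A{\left(h,L \right)} = \frac{2}{3} - \frac{4}{3} = - \frac{2}{3}$)
$H{\left(J \right)} = - \frac{2 J^{2}}{3}$
$b{\left(q,w \right)} = -16 + 4 \left(-12 + q\right) \left(q + w\right)$ ($b{\left(q,w \right)} = -16 + 4 \left(q - 12\right) \left(w + q\right) = -16 + 4 \left(-12 + q\right) \left(q + w\right)$)
$s = \frac{11200}{9}$ ($s = 3 - \left(- \frac{5797}{9} - 4 \left(- \frac{2 \left(-4\right)^{2}}{3}\right) \left(-2\right) + 48 \left(- \frac{2}{3}\right) \left(-4\right)^{2}\right) = 3 + \left(109 + \left(-16 - 48 \left(\left(- \frac{2}{3}\right) 16\right) + 96 + 4 \left(\left(- \frac{2}{3}\right) 16\right)^{2} + 4 \left(\left(- \frac{2}{3}\right) 16\right) \left(-2\right)\right)\right) = 3 + \left(109 + \left(-16 - -512 + 96 + 4 \left(- \frac{32}{3}\right)^{2} + 4 \left(- \frac{32}{3}\right) \left(-2\right)\right)\right) = 3 + \left(109 + \left(-16 + 512 + 96 + 4 \cdot \frac{1024}{9} + \frac{256}{3}\right)\right) = 3 + \left(109 + \left(-16 + 512 + 96 + \frac{4096}{9} + \frac{256}{3}\right)\right) = 3 + \left(109 + \frac{10192}{9}\right) = 3 + \frac{11173}{9} = \frac{11200}{9} \approx 1244.4$)
$\frac{1}{s} = \frac{1}{\frac{11200}{9}} = \frac{9}{11200}$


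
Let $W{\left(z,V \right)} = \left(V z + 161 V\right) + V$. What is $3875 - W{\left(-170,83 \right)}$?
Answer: $4539$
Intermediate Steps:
$W{\left(z,V \right)} = 162 V + V z$ ($W{\left(z,V \right)} = \left(161 V + V z\right) + V = 162 V + V z$)
$3875 - W{\left(-170,83 \right)} = 3875 - 83 \left(162 - 170\right) = 3875 - 83 \left(-8\right) = 3875 - -664 = 3875 + 664 = 4539$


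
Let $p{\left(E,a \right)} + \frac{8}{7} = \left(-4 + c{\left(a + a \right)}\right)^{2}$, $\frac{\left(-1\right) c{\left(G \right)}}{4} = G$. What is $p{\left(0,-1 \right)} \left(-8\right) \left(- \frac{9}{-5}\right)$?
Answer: $- \frac{7488}{35} \approx -213.94$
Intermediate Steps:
$c{\left(G \right)} = - 4 G$
$p{\left(E,a \right)} = - \frac{8}{7} + \left(-4 - 8 a\right)^{2}$ ($p{\left(E,a \right)} = - \frac{8}{7} + \left(-4 - 4 \left(a + a\right)\right)^{2} = - \frac{8}{7} + \left(-4 - 4 \cdot 2 a\right)^{2} = - \frac{8}{7} + \left(-4 - 8 a\right)^{2}$)
$p{\left(0,-1 \right)} \left(-8\right) \left(- \frac{9}{-5}\right) = \left(- \frac{8}{7} + 16 \left(1 + 2 \left(-1\right)\right)^{2}\right) \left(-8\right) \left(- \frac{9}{-5}\right) = \left(- \frac{8}{7} + 16 \left(1 - 2\right)^{2}\right) \left(-8\right) \left(\left(-9\right) \left(- \frac{1}{5}\right)\right) = \left(- \frac{8}{7} + 16 \left(-1\right)^{2}\right) \left(-8\right) \frac{9}{5} = \left(- \frac{8}{7} + 16 \cdot 1\right) \left(-8\right) \frac{9}{5} = \left(- \frac{8}{7} + 16\right) \left(-8\right) \frac{9}{5} = \frac{104}{7} \left(-8\right) \frac{9}{5} = \left(- \frac{832}{7}\right) \frac{9}{5} = - \frac{7488}{35}$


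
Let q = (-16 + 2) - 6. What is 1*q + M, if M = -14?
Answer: -34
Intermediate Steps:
q = -20 (q = -14 - 6 = -20)
1*q + M = 1*(-20) - 14 = -20 - 14 = -34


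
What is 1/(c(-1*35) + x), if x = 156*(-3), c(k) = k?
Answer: -1/503 ≈ -0.0019881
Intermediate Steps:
x = -468
1/(c(-1*35) + x) = 1/(-1*35 - 468) = 1/(-35 - 468) = 1/(-503) = -1/503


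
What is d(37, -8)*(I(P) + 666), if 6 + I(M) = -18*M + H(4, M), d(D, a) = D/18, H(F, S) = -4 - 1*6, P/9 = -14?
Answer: 53983/9 ≈ 5998.1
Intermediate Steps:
P = -126 (P = 9*(-14) = -126)
H(F, S) = -10 (H(F, S) = -4 - 6 = -10)
d(D, a) = D/18 (d(D, a) = D*(1/18) = D/18)
I(M) = -16 - 18*M (I(M) = -6 + (-18*M - 10) = -6 + (-10 - 18*M) = -16 - 18*M)
d(37, -8)*(I(P) + 666) = ((1/18)*37)*((-16 - 18*(-126)) + 666) = 37*((-16 + 2268) + 666)/18 = 37*(2252 + 666)/18 = (37/18)*2918 = 53983/9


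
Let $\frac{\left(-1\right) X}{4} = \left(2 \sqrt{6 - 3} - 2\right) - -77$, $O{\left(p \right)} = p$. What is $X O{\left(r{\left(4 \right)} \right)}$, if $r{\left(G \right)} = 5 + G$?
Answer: $-2700 - 72 \sqrt{3} \approx -2824.7$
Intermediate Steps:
$X = -300 - 8 \sqrt{3}$ ($X = - 4 \left(\left(2 \sqrt{6 - 3} - 2\right) - -77\right) = - 4 \left(\left(2 \sqrt{3} - 2\right) + 77\right) = - 4 \left(\left(-2 + 2 \sqrt{3}\right) + 77\right) = - 4 \left(75 + 2 \sqrt{3}\right) = -300 - 8 \sqrt{3} \approx -313.86$)
$X O{\left(r{\left(4 \right)} \right)} = \left(-300 - 8 \sqrt{3}\right) \left(5 + 4\right) = \left(-300 - 8 \sqrt{3}\right) 9 = -2700 - 72 \sqrt{3}$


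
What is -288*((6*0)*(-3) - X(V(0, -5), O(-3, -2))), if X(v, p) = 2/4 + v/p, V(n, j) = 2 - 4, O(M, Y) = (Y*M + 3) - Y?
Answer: 1008/11 ≈ 91.636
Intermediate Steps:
O(M, Y) = 3 - Y + M*Y (O(M, Y) = (M*Y + 3) - Y = (3 + M*Y) - Y = 3 - Y + M*Y)
V(n, j) = -2
X(v, p) = ½ + v/p (X(v, p) = 2*(¼) + v/p = ½ + v/p)
-288*((6*0)*(-3) - X(V(0, -5), O(-3, -2))) = -288*((6*0)*(-3) - (-2 + (3 - 1*(-2) - 3*(-2))/2)/(3 - 1*(-2) - 3*(-2))) = -288*(0*(-3) - (-2 + (3 + 2 + 6)/2)/(3 + 2 + 6)) = -288*(0 - (-2 + (½)*11)/11) = -288*(0 - (-2 + 11/2)/11) = -288*(0 - 7/(11*2)) = -288*(0 - 1*7/22) = -288*(0 - 7/22) = -288*(-7/22) = 1008/11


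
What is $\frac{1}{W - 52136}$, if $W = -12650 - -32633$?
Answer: $- \frac{1}{32153} \approx -3.1101 \cdot 10^{-5}$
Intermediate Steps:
$W = 19983$ ($W = -12650 + 32633 = 19983$)
$\frac{1}{W - 52136} = \frac{1}{19983 - 52136} = \frac{1}{-32153} = - \frac{1}{32153}$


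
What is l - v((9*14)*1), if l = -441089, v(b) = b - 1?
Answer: -441214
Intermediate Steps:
v(b) = -1 + b
l - v((9*14)*1) = -441089 - (-1 + (9*14)*1) = -441089 - (-1 + 126*1) = -441089 - (-1 + 126) = -441089 - 1*125 = -441089 - 125 = -441214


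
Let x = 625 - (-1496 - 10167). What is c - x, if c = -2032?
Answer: -14320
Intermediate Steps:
x = 12288 (x = 625 - 1*(-11663) = 625 + 11663 = 12288)
c - x = -2032 - 1*12288 = -2032 - 12288 = -14320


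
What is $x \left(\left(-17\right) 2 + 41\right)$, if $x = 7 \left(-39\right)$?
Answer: $-1911$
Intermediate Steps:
$x = -273$
$x \left(\left(-17\right) 2 + 41\right) = - 273 \left(\left(-17\right) 2 + 41\right) = - 273 \left(-34 + 41\right) = \left(-273\right) 7 = -1911$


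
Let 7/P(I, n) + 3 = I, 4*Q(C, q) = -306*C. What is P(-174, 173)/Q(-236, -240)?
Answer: -7/3195558 ≈ -2.1905e-6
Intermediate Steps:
Q(C, q) = -153*C/2 (Q(C, q) = (-306*C)/4 = -153*C/2)
P(I, n) = 7/(-3 + I)
P(-174, 173)/Q(-236, -240) = (7/(-3 - 174))/((-153/2*(-236))) = (7/(-177))/18054 = (7*(-1/177))*(1/18054) = -7/177*1/18054 = -7/3195558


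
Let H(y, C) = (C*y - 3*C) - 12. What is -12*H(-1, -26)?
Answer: -1104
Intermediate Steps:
H(y, C) = -12 - 3*C + C*y (H(y, C) = (-3*C + C*y) - 12 = -12 - 3*C + C*y)
-12*H(-1, -26) = -12*(-12 - 3*(-26) - 26*(-1)) = -12*(-12 + 78 + 26) = -12*92 = -1104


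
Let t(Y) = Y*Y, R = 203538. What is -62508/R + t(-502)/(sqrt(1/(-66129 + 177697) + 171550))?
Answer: -10418/33923 + 1008016*sqrt(133459666566173)/19139490401 ≈ 608.13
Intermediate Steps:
t(Y) = Y**2
-62508/R + t(-502)/(sqrt(1/(-66129 + 177697) + 171550)) = -62508/203538 + (-502)**2/(sqrt(1/(-66129 + 177697) + 171550)) = -62508*1/203538 + 252004/(sqrt(1/111568 + 171550)) = -10418/33923 + 252004/(sqrt(1/111568 + 171550)) = -10418/33923 + 252004/(sqrt(19139490401/111568)) = -10418/33923 + 252004/((sqrt(133459666566173)/27892)) = -10418/33923 + 252004*(4*sqrt(133459666566173)/19139490401) = -10418/33923 + 1008016*sqrt(133459666566173)/19139490401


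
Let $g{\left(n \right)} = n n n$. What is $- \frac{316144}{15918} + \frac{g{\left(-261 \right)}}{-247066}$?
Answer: $\frac{102453468427}{1966398294} \approx 52.102$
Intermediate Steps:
$g{\left(n \right)} = n^{3}$ ($g{\left(n \right)} = n^{2} n = n^{3}$)
$- \frac{316144}{15918} + \frac{g{\left(-261 \right)}}{-247066} = - \frac{316144}{15918} + \frac{\left(-261\right)^{3}}{-247066} = \left(-316144\right) \frac{1}{15918} - - \frac{17779581}{247066} = - \frac{158072}{7959} + \frac{17779581}{247066} = \frac{102453468427}{1966398294}$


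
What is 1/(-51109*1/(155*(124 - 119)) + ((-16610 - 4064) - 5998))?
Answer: -775/20721909 ≈ -3.7400e-5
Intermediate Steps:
1/(-51109*1/(155*(124 - 119)) + ((-16610 - 4064) - 5998)) = 1/(-51109/(5*155) + (-20674 - 5998)) = 1/(-51109/775 - 26672) = 1/(-20721909/775) = -775/20721909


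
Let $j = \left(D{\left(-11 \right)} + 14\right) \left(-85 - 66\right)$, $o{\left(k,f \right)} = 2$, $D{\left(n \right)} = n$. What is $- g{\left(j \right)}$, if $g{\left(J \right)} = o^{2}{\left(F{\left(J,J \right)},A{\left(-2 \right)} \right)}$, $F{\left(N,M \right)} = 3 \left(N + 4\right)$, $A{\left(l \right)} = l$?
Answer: $-4$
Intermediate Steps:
$F{\left(N,M \right)} = 12 + 3 N$ ($F{\left(N,M \right)} = 3 \left(4 + N\right) = 12 + 3 N$)
$j = -453$ ($j = \left(-11 + 14\right) \left(-85 - 66\right) = 3 \left(-151\right) = -453$)
$g{\left(J \right)} = 4$ ($g{\left(J \right)} = 2^{2} = 4$)
$- g{\left(j \right)} = \left(-1\right) 4 = -4$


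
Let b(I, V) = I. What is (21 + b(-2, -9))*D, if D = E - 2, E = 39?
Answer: 703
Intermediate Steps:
D = 37 (D = 39 - 2 = 37)
(21 + b(-2, -9))*D = (21 - 2)*37 = 19*37 = 703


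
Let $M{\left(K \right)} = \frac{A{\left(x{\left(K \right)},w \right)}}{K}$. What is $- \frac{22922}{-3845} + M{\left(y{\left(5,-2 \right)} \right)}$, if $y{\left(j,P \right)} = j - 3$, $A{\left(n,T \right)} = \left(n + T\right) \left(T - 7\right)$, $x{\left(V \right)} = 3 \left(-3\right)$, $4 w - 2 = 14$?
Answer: $\frac{103519}{7690} \approx 13.462$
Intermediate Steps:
$w = 4$ ($w = \frac{1}{2} + \frac{1}{4} \cdot 14 = \frac{1}{2} + \frac{7}{2} = 4$)
$x{\left(V \right)} = -9$
$A{\left(n,T \right)} = \left(-7 + T\right) \left(T + n\right)$ ($A{\left(n,T \right)} = \left(T + n\right) \left(-7 + T\right) = \left(-7 + T\right) \left(T + n\right)$)
$y{\left(j,P \right)} = -3 + j$ ($y{\left(j,P \right)} = j - 3 = -3 + j$)
$M{\left(K \right)} = \frac{15}{K}$ ($M{\left(K \right)} = \frac{4^{2} - 28 - -63 + 4 \left(-9\right)}{K} = \frac{16 - 28 + 63 - 36}{K} = \frac{15}{K}$)
$- \frac{22922}{-3845} + M{\left(y{\left(5,-2 \right)} \right)} = - \frac{22922}{-3845} + \frac{15}{-3 + 5} = \left(-22922\right) \left(- \frac{1}{3845}\right) + \frac{15}{2} = \frac{22922}{3845} + 15 \cdot \frac{1}{2} = \frac{22922}{3845} + \frac{15}{2} = \frac{103519}{7690}$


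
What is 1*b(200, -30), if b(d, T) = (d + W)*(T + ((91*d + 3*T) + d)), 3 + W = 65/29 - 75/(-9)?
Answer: 330118520/87 ≈ 3.7945e+6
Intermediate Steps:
W = 659/87 (W = -3 + (65/29 - 75/(-9)) = -3 + (65*(1/29) - 75*(-⅑)) = -3 + (65/29 + 25/3) = -3 + 920/87 = 659/87 ≈ 7.5747)
b(d, T) = (659/87 + d)*(4*T + 92*d) (b(d, T) = (d + 659/87)*(T + ((91*d + 3*T) + d)) = (659/87 + d)*(T + ((3*T + 91*d) + d)) = (659/87 + d)*(T + (3*T + 92*d)) = (659/87 + d)*(4*T + 92*d))
1*b(200, -30) = 1*(92*200² + (2636/87)*(-30) + (60628/87)*200 + 4*(-30)*200) = 1*(92*40000 - 26360/29 + 12125600/87 - 24000) = 1*(3680000 - 26360/29 + 12125600/87 - 24000) = 1*(330118520/87) = 330118520/87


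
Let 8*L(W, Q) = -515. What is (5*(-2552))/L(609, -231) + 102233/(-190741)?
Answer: 3883638257/19646323 ≈ 197.68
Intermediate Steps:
L(W, Q) = -515/8 (L(W, Q) = (⅛)*(-515) = -515/8)
(5*(-2552))/L(609, -231) + 102233/(-190741) = (5*(-2552))/(-515/8) + 102233/(-190741) = -12760*(-8/515) + 102233*(-1/190741) = 20416/103 - 102233/190741 = 3883638257/19646323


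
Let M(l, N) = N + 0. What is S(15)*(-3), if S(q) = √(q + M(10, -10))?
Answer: -3*√5 ≈ -6.7082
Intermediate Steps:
M(l, N) = N
S(q) = √(-10 + q) (S(q) = √(q - 10) = √(-10 + q))
S(15)*(-3) = √(-10 + 15)*(-3) = √5*(-3) = -3*√5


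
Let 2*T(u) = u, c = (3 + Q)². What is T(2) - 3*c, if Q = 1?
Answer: -47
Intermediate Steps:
c = 16 (c = (3 + 1)² = 4² = 16)
T(u) = u/2
T(2) - 3*c = (½)*2 - 3*16 = 1 - 48 = -47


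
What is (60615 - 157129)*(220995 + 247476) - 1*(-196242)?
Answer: -45213813852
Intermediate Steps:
(60615 - 157129)*(220995 + 247476) - 1*(-196242) = -96514*468471 + 196242 = -45214010094 + 196242 = -45213813852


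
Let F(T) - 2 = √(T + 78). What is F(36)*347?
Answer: 694 + 347*√114 ≈ 4398.9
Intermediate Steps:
F(T) = 2 + √(78 + T) (F(T) = 2 + √(T + 78) = 2 + √(78 + T))
F(36)*347 = (2 + √(78 + 36))*347 = (2 + √114)*347 = 694 + 347*√114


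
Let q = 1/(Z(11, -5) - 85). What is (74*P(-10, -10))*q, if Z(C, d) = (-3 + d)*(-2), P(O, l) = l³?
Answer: 74000/69 ≈ 1072.5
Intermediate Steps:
Z(C, d) = 6 - 2*d
q = -1/69 (q = 1/((6 - 2*(-5)) - 85) = 1/((6 + 10) - 85) = 1/(16 - 85) = 1/(-69) = -1/69 ≈ -0.014493)
(74*P(-10, -10))*q = (74*(-10)³)*(-1/69) = (74*(-1000))*(-1/69) = -74000*(-1/69) = 74000/69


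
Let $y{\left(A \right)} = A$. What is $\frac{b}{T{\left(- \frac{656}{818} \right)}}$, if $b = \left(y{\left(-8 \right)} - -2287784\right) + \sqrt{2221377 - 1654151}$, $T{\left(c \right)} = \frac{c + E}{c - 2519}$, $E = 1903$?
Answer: $- \frac{785926552608}{259333} - \frac{343533 \sqrt{567226}}{259333} \approx -3.0316 \cdot 10^{6}$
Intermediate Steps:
$T{\left(c \right)} = \frac{1903 + c}{-2519 + c}$ ($T{\left(c \right)} = \frac{c + 1903}{c - 2519} = \frac{1903 + c}{-2519 + c}$)
$b = 2287776 + \sqrt{567226}$ ($b = \left(-8 - -2287784\right) + \sqrt{2221377 - 1654151} = \left(-8 + 2287784\right) + \sqrt{567226} = 2287776 + \sqrt{567226} \approx 2.2885 \cdot 10^{6}$)
$\frac{b}{T{\left(- \frac{656}{818} \right)}} = \frac{2287776 + \sqrt{567226}}{\frac{1}{-2519 - \frac{656}{818}} \left(1903 - \frac{656}{818}\right)} = \frac{2287776 + \sqrt{567226}}{\frac{1}{-2519 - \frac{328}{409}} \left(1903 - \frac{328}{409}\right)} = \frac{2287776 + \sqrt{567226}}{\frac{1}{- \frac{1030599}{409}} \cdot \frac{777999}{409}} = \frac{2287776 + \sqrt{567226}}{\left(- \frac{409}{1030599}\right) \frac{777999}{409}} = \frac{2287776 + \sqrt{567226}}{- \frac{259333}{343533}} = \left(2287776 + \sqrt{567226}\right) \left(- \frac{343533}{259333}\right) = - \frac{785926552608}{259333} - \frac{343533 \sqrt{567226}}{259333}$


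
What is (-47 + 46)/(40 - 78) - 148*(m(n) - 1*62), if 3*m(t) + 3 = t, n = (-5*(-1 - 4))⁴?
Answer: -2195812061/114 ≈ -1.9262e+7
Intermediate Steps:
n = 390625 (n = (-5*(-5))⁴ = 25⁴ = 390625)
m(t) = -1 + t/3
(-47 + 46)/(40 - 78) - 148*(m(n) - 1*62) = (-47 + 46)/(40 - 78) - 148*((-1 + (⅓)*390625) - 1*62) = -1/(-38) - 148*((-1 + 390625/3) - 62) = -1*(-1/38) - 148*(390622/3 - 62) = 1/38 - 148*390436/3 = 1/38 - 57784528/3 = -2195812061/114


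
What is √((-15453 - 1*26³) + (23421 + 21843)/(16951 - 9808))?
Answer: 3*I*√20801199349/2381 ≈ 181.72*I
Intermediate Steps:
√((-15453 - 1*26³) + (23421 + 21843)/(16951 - 9808)) = √((-15453 - 1*17576) + 45264/7143) = √((-15453 - 17576) + 45264*(1/7143)) = √(-33029 + 15088/2381) = √(-78626961/2381) = 3*I*√20801199349/2381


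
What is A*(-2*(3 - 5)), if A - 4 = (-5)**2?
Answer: 116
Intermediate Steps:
A = 29 (A = 4 + (-5)**2 = 4 + 25 = 29)
A*(-2*(3 - 5)) = 29*(-2*(3 - 5)) = 29*(-2*(-2)) = 29*4 = 116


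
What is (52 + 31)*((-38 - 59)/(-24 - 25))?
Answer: 8051/49 ≈ 164.31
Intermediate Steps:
(52 + 31)*((-38 - 59)/(-24 - 25)) = 83*(-97/(-49)) = 83*(-97*(-1/49)) = 83*(97/49) = 8051/49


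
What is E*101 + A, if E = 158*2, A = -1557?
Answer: 30359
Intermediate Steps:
E = 316
E*101 + A = 316*101 - 1557 = 31916 - 1557 = 30359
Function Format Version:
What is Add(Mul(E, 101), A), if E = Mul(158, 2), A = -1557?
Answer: 30359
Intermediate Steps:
E = 316
Add(Mul(E, 101), A) = Add(Mul(316, 101), -1557) = Add(31916, -1557) = 30359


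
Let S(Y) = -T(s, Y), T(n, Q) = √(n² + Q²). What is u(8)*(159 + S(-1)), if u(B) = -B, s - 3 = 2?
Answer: -1272 + 8*√26 ≈ -1231.2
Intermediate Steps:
s = 5 (s = 3 + 2 = 5)
T(n, Q) = √(Q² + n²)
S(Y) = -√(25 + Y²) (S(Y) = -√(Y² + 5²) = -√(Y² + 25) = -√(25 + Y²))
u(8)*(159 + S(-1)) = (-1*8)*(159 - √(25 + (-1)²)) = -8*(159 - √(25 + 1)) = -8*(159 - √26) = -1272 + 8*√26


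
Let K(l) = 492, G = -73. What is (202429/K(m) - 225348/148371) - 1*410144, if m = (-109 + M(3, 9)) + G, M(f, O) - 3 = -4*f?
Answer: -9969995395555/24332844 ≈ -4.0973e+5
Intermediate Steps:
M(f, O) = 3 - 4*f
m = -191 (m = (-109 + (3 - 4*3)) - 73 = (-109 + (3 - 12)) - 73 = (-109 - 9) - 73 = -118 - 73 = -191)
(202429/K(m) - 225348/148371) - 1*410144 = (202429/492 - 225348/148371) - 1*410144 = (202429*(1/492) - 225348*1/148371) - 410144 = (202429/492 - 75116/49457) - 410144 = 9974573981/24332844 - 410144 = -9969995395555/24332844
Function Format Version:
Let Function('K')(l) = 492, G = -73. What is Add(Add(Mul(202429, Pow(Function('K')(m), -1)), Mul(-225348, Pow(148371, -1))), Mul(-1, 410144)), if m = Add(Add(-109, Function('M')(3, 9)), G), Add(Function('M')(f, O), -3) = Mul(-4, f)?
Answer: Rational(-9969995395555, 24332844) ≈ -4.0973e+5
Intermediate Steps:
Function('M')(f, O) = Add(3, Mul(-4, f))
m = -191 (m = Add(Add(-109, Add(3, Mul(-4, 3))), -73) = Add(Add(-109, Add(3, -12)), -73) = Add(Add(-109, -9), -73) = Add(-118, -73) = -191)
Add(Add(Mul(202429, Pow(Function('K')(m), -1)), Mul(-225348, Pow(148371, -1))), Mul(-1, 410144)) = Add(Add(Mul(202429, Pow(492, -1)), Mul(-225348, Pow(148371, -1))), Mul(-1, 410144)) = Add(Add(Mul(202429, Rational(1, 492)), Mul(-225348, Rational(1, 148371))), -410144) = Add(Add(Rational(202429, 492), Rational(-75116, 49457)), -410144) = Add(Rational(9974573981, 24332844), -410144) = Rational(-9969995395555, 24332844)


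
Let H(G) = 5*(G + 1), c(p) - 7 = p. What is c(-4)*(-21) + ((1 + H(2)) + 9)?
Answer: -38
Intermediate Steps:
c(p) = 7 + p
H(G) = 5 + 5*G (H(G) = 5*(1 + G) = 5 + 5*G)
c(-4)*(-21) + ((1 + H(2)) + 9) = (7 - 4)*(-21) + ((1 + (5 + 5*2)) + 9) = 3*(-21) + ((1 + (5 + 10)) + 9) = -63 + ((1 + 15) + 9) = -63 + (16 + 9) = -63 + 25 = -38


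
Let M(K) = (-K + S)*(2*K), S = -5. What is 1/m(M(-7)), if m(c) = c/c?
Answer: 1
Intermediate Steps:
M(K) = 2*K*(-5 - K) (M(K) = (-K - 5)*(2*K) = (-5 - K)*(2*K) = 2*K*(-5 - K))
m(c) = 1
1/m(M(-7)) = 1/1 = 1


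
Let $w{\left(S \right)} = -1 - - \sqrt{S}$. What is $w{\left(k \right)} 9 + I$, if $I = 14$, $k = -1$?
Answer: $5 + 9 i \approx 5.0 + 9.0 i$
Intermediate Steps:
$w{\left(S \right)} = -1 + \sqrt{S}$
$w{\left(k \right)} 9 + I = \left(-1 + \sqrt{-1}\right) 9 + 14 = \left(-1 + i\right) 9 + 14 = \left(-9 + 9 i\right) + 14 = 5 + 9 i$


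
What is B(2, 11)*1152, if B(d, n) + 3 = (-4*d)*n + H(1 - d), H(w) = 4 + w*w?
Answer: -99072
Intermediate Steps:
H(w) = 4 + w²
B(d, n) = 1 + (1 - d)² - 4*d*n (B(d, n) = -3 + ((-4*d)*n + (4 + (1 - d)²)) = -3 + (-4*d*n + (4 + (1 - d)²)) = -3 + (4 + (1 - d)² - 4*d*n) = 1 + (1 - d)² - 4*d*n)
B(2, 11)*1152 = (1 + (-1 + 2)² - 4*2*11)*1152 = (1 + 1² - 88)*1152 = (1 + 1 - 88)*1152 = -86*1152 = -99072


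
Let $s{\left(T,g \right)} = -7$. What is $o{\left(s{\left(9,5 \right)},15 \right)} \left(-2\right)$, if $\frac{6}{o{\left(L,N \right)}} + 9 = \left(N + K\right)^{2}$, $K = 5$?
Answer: $- \frac{12}{391} \approx -0.030691$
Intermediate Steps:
$o{\left(L,N \right)} = \frac{6}{-9 + \left(5 + N\right)^{2}}$ ($o{\left(L,N \right)} = \frac{6}{-9 + \left(N + 5\right)^{2}} = \frac{6}{-9 + \left(5 + N\right)^{2}}$)
$o{\left(s{\left(9,5 \right)},15 \right)} \left(-2\right) = \frac{6}{-9 + \left(5 + 15\right)^{2}} \left(-2\right) = \frac{6}{-9 + 20^{2}} \left(-2\right) = \frac{6}{-9 + 400} \left(-2\right) = \frac{6}{391} \left(-2\right) = - \frac{12}{391}$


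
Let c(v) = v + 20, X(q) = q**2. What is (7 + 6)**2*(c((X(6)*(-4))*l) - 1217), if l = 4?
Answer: -299637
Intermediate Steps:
c(v) = 20 + v
(7 + 6)**2*(c((X(6)*(-4))*l) - 1217) = (7 + 6)**2*((20 + (6**2*(-4))*4) - 1217) = 13**2*((20 + (36*(-4))*4) - 1217) = 169*((20 - 144*4) - 1217) = 169*((20 - 576) - 1217) = 169*(-556 - 1217) = 169*(-1773) = -299637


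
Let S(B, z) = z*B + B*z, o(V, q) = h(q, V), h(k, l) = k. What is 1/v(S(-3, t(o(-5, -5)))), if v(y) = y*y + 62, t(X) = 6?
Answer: 1/1358 ≈ 0.00073638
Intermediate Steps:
o(V, q) = q
S(B, z) = 2*B*z (S(B, z) = B*z + B*z = 2*B*z)
v(y) = 62 + y² (v(y) = y² + 62 = 62 + y²)
1/v(S(-3, t(o(-5, -5)))) = 1/(62 + (2*(-3)*6)²) = 1/(62 + (-36)²) = 1/(62 + 1296) = 1/1358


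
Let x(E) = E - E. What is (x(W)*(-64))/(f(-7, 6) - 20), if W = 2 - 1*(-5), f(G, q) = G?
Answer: 0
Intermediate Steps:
W = 7 (W = 2 + 5 = 7)
x(E) = 0
(x(W)*(-64))/(f(-7, 6) - 20) = (0*(-64))/(-7 - 20) = 0/(-27) = 0*(-1/27) = 0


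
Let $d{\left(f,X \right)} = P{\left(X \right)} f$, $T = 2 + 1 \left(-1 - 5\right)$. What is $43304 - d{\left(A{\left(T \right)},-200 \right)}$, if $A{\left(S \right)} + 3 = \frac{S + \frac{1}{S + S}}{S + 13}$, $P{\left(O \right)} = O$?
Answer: $\frac{127837}{3} \approx 42612.0$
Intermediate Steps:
$T = -4$ ($T = 2 + 1 \left(-1 - 5\right) = 2 + 1 \left(-6\right) = 2 - 6 = -4$)
$A{\left(S \right)} = -3 + \frac{S + \frac{1}{2 S}}{13 + S}$ ($A{\left(S \right)} = -3 + \frac{S + \frac{1}{S + S}}{S + 13} = -3 + \frac{S + \frac{1}{2 S}}{13 + S}$)
$d{\left(f,X \right)} = X f$
$43304 - d{\left(A{\left(T \right)},-200 \right)} = 43304 - - 200 \frac{1 - -312 - 4 \left(-4\right)^{2}}{2 \left(-4\right) \left(13 - 4\right)} = 43304 - - 200 \cdot \frac{1}{2} \left(- \frac{1}{4}\right) \frac{1}{9} \left(1 + 312 - 64\right) = 43304 - - 200 \cdot \frac{1}{2} \left(- \frac{1}{4}\right) \frac{1}{9} \cdot 249 = 43304 - \left(-200\right) \left(- \frac{83}{24}\right) = 43304 - \frac{2075}{3} = \frac{127837}{3}$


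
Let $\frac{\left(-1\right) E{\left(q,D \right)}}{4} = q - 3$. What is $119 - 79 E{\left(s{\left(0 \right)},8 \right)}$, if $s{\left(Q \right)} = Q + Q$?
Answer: $-829$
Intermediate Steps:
$s{\left(Q \right)} = 2 Q$
$E{\left(q,D \right)} = 12 - 4 q$ ($E{\left(q,D \right)} = - 4 \left(q - 3\right) = - 4 \left(-3 + q\right) = 12 - 4 q$)
$119 - 79 E{\left(s{\left(0 \right)},8 \right)} = 119 - 79 \left(12 - 4 \cdot 2 \cdot 0\right) = 119 - 79 \left(12 - 0\right) = 119 - 79 \left(12 + 0\right) = 119 - 948 = -829$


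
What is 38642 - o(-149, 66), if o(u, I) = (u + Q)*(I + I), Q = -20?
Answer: 60950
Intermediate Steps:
o(u, I) = 2*I*(-20 + u) (o(u, I) = (u - 20)*(I + I) = (-20 + u)*(2*I) = 2*I*(-20 + u))
38642 - o(-149, 66) = 38642 - 2*66*(-20 - 149) = 38642 - 2*66*(-169) = 38642 - 1*(-22308) = 38642 + 22308 = 60950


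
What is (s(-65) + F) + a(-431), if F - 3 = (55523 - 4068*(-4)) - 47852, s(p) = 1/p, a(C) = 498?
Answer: 1588859/65 ≈ 24444.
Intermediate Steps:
F = 23946 (F = 3 + ((55523 - 4068*(-4)) - 47852) = 3 + ((55523 + 16272) - 47852) = 3 + (71795 - 47852) = 3 + 23943 = 23946)
(s(-65) + F) + a(-431) = (1/(-65) + 23946) + 498 = (-1/65 + 23946) + 498 = 1556489/65 + 498 = 1588859/65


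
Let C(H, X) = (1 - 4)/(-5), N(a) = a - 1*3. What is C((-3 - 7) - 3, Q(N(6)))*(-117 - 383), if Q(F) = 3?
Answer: -300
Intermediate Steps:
N(a) = -3 + a (N(a) = a - 3 = -3 + a)
C(H, X) = ⅗ (C(H, X) = -⅕*(-3) = ⅗)
C((-3 - 7) - 3, Q(N(6)))*(-117 - 383) = 3*(-117 - 383)/5 = (⅗)*(-500) = -300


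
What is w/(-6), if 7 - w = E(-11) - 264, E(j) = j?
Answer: -47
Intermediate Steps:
w = 282 (w = 7 - (-11 - 264) = 7 - 1*(-275) = 7 + 275 = 282)
w/(-6) = 282/(-6) = 282*(-1/6) = -47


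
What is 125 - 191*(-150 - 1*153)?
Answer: 57998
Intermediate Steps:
125 - 191*(-150 - 1*153) = 125 - 191*(-150 - 153) = 125 - 191*(-303) = 125 + 57873 = 57998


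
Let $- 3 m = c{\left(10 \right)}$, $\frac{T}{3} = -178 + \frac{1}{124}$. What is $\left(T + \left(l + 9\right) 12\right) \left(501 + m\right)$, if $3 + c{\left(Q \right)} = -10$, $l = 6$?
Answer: $- \frac{5545149}{31} \approx -1.7888 \cdot 10^{5}$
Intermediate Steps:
$T = - \frac{66213}{124}$ ($T = 3 \left(-178 + \frac{1}{124}\right) = 3 \left(- \frac{22071}{124}\right) = - \frac{66213}{124} \approx -533.98$)
$c{\left(Q \right)} = -13$ ($c{\left(Q \right)} = -3 - 10 = -13$)
$m = \frac{13}{3}$ ($m = \left(- \frac{1}{3}\right) \left(-13\right) = \frac{13}{3} \approx 4.3333$)
$\left(T + \left(l + 9\right) 12\right) \left(501 + m\right) = \left(- \frac{66213}{124} + \left(6 + 9\right) 12\right) \left(501 + \frac{13}{3}\right) = \left(- \frac{66213}{124} + 15 \cdot 12\right) \frac{1516}{3} = \left(- \frac{66213}{124} + 180\right) \frac{1516}{3} = \left(- \frac{43893}{124}\right) \frac{1516}{3} = - \frac{5545149}{31}$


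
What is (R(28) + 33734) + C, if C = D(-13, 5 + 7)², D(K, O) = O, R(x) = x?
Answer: 33906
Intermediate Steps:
C = 144 (C = (5 + 7)² = 12² = 144)
(R(28) + 33734) + C = (28 + 33734) + 144 = 33762 + 144 = 33906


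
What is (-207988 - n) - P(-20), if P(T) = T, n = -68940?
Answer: -139028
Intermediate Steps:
(-207988 - n) - P(-20) = (-207988 - 1*(-68940)) - 1*(-20) = (-207988 + 68940) + 20 = -139048 + 20 = -139028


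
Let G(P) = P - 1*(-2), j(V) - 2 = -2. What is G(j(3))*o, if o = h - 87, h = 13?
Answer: -148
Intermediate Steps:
j(V) = 0 (j(V) = 2 - 2 = 0)
G(P) = 2 + P (G(P) = P + 2 = 2 + P)
o = -74 (o = 13 - 87 = -74)
G(j(3))*o = (2 + 0)*(-74) = 2*(-74) = -148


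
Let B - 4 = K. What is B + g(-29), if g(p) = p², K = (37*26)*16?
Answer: 16237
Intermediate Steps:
K = 15392 (K = 962*16 = 15392)
B = 15396 (B = 4 + 15392 = 15396)
B + g(-29) = 15396 + (-29)² = 15396 + 841 = 16237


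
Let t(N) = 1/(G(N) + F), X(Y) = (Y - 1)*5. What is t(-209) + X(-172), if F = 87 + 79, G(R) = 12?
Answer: -153969/178 ≈ -864.99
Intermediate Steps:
X(Y) = -5 + 5*Y (X(Y) = (-1 + Y)*5 = -5 + 5*Y)
F = 166
t(N) = 1/178 (t(N) = 1/(12 + 166) = 1/178)
t(-209) + X(-172) = 1/178 + (-5 + 5*(-172)) = 1/178 + (-5 - 860) = 1/178 - 865 = -153969/178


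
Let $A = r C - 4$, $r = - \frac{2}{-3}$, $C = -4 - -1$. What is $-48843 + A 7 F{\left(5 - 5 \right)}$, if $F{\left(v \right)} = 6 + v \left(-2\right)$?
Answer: $-49095$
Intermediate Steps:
$C = -3$ ($C = -4 + 1 = -3$)
$r = \frac{2}{3}$ ($r = \left(-2\right) \left(- \frac{1}{3}\right) = \frac{2}{3} \approx 0.66667$)
$A = -6$ ($A = \frac{2}{3} \left(-3\right) - 4 = -2 - 4 = -6$)
$F{\left(v \right)} = 6 - 2 v$
$-48843 + A 7 F{\left(5 - 5 \right)} = -48843 + \left(-6\right) 7 \left(6 - 2 \left(5 - 5\right)\right) = -48843 - 42 \left(6 - 0\right) = -48843 - 42 \left(6 + 0\right) = -48843 - 252 = -49095$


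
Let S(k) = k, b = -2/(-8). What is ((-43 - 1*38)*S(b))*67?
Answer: -5427/4 ≈ -1356.8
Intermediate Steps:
b = ¼ (b = -2*(-⅛) = ¼ ≈ 0.25000)
((-43 - 1*38)*S(b))*67 = ((-43 - 1*38)*(¼))*67 = ((-43 - 38)*(¼))*67 = -81*¼*67 = -81/4*67 = -5427/4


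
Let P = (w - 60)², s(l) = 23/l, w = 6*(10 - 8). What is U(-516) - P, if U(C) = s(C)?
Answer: -1188887/516 ≈ -2304.0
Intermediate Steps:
w = 12 (w = 6*2 = 12)
U(C) = 23/C
P = 2304 (P = (12 - 60)² = (-48)² = 2304)
U(-516) - P = 23/(-516) - 1*2304 = 23*(-1/516) - 2304 = -23/516 - 2304 = -1188887/516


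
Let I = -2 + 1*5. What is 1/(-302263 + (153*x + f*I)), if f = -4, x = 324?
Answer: -1/252703 ≈ -3.9572e-6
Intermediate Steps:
I = 3 (I = -2 + 5 = 3)
1/(-302263 + (153*x + f*I)) = 1/(-302263 + (153*324 - 4*3)) = 1/(-302263 + (49572 - 12)) = 1/(-302263 + 49560) = 1/(-252703) = -1/252703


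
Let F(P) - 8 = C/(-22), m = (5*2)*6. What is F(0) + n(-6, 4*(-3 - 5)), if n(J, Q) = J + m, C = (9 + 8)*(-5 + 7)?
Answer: 665/11 ≈ 60.455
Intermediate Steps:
C = 34 (C = 17*2 = 34)
m = 60 (m = 10*6 = 60)
n(J, Q) = 60 + J (n(J, Q) = J + 60 = 60 + J)
F(P) = 71/11 (F(P) = 8 + 34/(-22) = 8 + 34*(-1/22) = 8 - 17/11 = 71/11)
F(0) + n(-6, 4*(-3 - 5)) = 71/11 + (60 - 6) = 71/11 + 54 = 665/11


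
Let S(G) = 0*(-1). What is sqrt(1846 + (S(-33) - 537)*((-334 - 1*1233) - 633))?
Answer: sqrt(1183246) ≈ 1087.8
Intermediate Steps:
S(G) = 0
sqrt(1846 + (S(-33) - 537)*((-334 - 1*1233) - 633)) = sqrt(1846 + (0 - 537)*((-334 - 1*1233) - 633)) = sqrt(1846 - 537*((-334 - 1233) - 633)) = sqrt(1846 - 537*(-1567 - 633)) = sqrt(1846 - 537*(-2200)) = sqrt(1846 + 1181400) = sqrt(1183246)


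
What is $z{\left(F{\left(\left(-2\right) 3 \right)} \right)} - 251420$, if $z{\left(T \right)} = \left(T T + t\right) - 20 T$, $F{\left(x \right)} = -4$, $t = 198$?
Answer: $-251126$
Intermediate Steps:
$z{\left(T \right)} = 198 + T^{2} - 20 T$ ($z{\left(T \right)} = \left(T T + 198\right) - 20 T = \left(T^{2} + 198\right) - 20 T = \left(198 + T^{2}\right) - 20 T = 198 + T^{2} - 20 T$)
$z{\left(F{\left(\left(-2\right) 3 \right)} \right)} - 251420 = \left(198 + \left(-4\right)^{2} - -80\right) - 251420 = \left(198 + 16 + 80\right) - 251420 = 294 - 251420 = -251126$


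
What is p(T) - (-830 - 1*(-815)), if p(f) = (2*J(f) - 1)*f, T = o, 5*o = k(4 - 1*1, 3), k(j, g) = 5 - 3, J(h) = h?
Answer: 373/25 ≈ 14.920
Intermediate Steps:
k(j, g) = 2
o = ⅖ (o = (⅕)*2 = ⅖ ≈ 0.40000)
T = ⅖ ≈ 0.40000
p(f) = f*(-1 + 2*f) (p(f) = (2*f - 1)*f = (-1 + 2*f)*f = f*(-1 + 2*f))
p(T) - (-830 - 1*(-815)) = 2*(-1 + 2*(⅖))/5 - (-830 - 1*(-815)) = 2*(-1 + ⅘)/5 - (-830 + 815) = (⅖)*(-⅕) - 1*(-15) = -2/25 + 15 = 373/25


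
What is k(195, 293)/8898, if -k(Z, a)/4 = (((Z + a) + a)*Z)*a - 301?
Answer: -89244268/4449 ≈ -20059.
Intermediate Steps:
k(Z, a) = 1204 - 4*Z*a*(Z + 2*a) (k(Z, a) = -4*((((Z + a) + a)*Z)*a - 301) = -4*(((Z + 2*a)*Z)*a - 301) = -4*((Z*(Z + 2*a))*a - 301) = -4*(Z*a*(Z + 2*a) - 301) = -4*(-301 + Z*a*(Z + 2*a)) = 1204 - 4*Z*a*(Z + 2*a))
k(195, 293)/8898 = (1204 - 8*195*293² - 4*293*195²)/8898 = (1204 - 8*195*85849 - 4*293*38025)*(1/8898) = (1204 - 133924440 - 44565300)*(1/8898) = -178488536*1/8898 = -89244268/4449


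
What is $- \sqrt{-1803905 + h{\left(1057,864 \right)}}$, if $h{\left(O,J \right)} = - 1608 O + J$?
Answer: $- i \sqrt{3502697} \approx - 1871.5 i$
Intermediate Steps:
$h{\left(O,J \right)} = J - 1608 O$
$- \sqrt{-1803905 + h{\left(1057,864 \right)}} = - \sqrt{-1803905 + \left(864 - 1699656\right)} = - \sqrt{-1803905 - 1698792} = - \sqrt{-3502697} = - i \sqrt{3502697}$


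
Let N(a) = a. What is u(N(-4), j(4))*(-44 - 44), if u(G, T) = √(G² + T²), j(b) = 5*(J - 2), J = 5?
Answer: -88*√241 ≈ -1366.1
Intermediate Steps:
j(b) = 15 (j(b) = 5*(5 - 2) = 5*3 = 15)
u(N(-4), j(4))*(-44 - 44) = √((-4)² + 15²)*(-44 - 44) = √(16 + 225)*(-88) = √241*(-88) = -88*√241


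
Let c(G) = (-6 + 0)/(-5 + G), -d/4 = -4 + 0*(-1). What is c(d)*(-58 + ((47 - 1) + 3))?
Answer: 54/11 ≈ 4.9091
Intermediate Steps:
d = 16 (d = -4*(-4 + 0*(-1)) = -4*(-4 + 0) = -4*(-4) = 16)
c(G) = -6/(-5 + G)
c(d)*(-58 + ((47 - 1) + 3)) = (-6/(-5 + 16))*(-58 + ((47 - 1) + 3)) = (-6/11)*(-58 + (46 + 3)) = (-6*1/11)*(-58 + 49) = -6/11*(-9) = 54/11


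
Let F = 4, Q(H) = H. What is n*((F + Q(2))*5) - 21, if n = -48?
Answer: -1461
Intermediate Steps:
n*((F + Q(2))*5) - 21 = -48*(4 + 2)*5 - 21 = -288*5 - 21 = -48*30 - 21 = -1440 - 21 = -1461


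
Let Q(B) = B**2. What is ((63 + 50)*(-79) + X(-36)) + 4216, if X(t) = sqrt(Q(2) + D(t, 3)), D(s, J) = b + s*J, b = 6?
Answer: -4711 + 7*I*sqrt(2) ≈ -4711.0 + 9.8995*I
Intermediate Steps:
D(s, J) = 6 + J*s (D(s, J) = 6 + s*J = 6 + J*s)
X(t) = sqrt(10 + 3*t) (X(t) = sqrt(2**2 + (6 + 3*t)) = sqrt(4 + (6 + 3*t)) = sqrt(10 + 3*t))
((63 + 50)*(-79) + X(-36)) + 4216 = ((63 + 50)*(-79) + sqrt(10 + 3*(-36))) + 4216 = (113*(-79) + sqrt(10 - 108)) + 4216 = (-8927 + sqrt(-98)) + 4216 = (-8927 + 7*I*sqrt(2)) + 4216 = -4711 + 7*I*sqrt(2)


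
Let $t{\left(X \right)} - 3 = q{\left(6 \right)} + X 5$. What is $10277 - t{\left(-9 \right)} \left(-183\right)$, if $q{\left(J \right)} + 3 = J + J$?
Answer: $4238$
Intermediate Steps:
$q{\left(J \right)} = -3 + 2 J$ ($q{\left(J \right)} = -3 + \left(J + J\right) = -3 + 2 J$)
$t{\left(X \right)} = 12 + 5 X$ ($t{\left(X \right)} = 3 + \left(\left(-3 + 2 \cdot 6\right) + X 5\right) = 3 + \left(\left(-3 + 12\right) + 5 X\right) = 3 + \left(9 + 5 X\right) = 12 + 5 X$)
$10277 - t{\left(-9 \right)} \left(-183\right) = 10277 - \left(12 + 5 \left(-9\right)\right) \left(-183\right) = 10277 - \left(12 - 45\right) \left(-183\right) = 10277 - \left(-33\right) \left(-183\right) = 10277 - 6039 = 4238$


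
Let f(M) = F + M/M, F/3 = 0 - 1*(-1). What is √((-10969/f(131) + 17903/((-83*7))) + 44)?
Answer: 3*I*√409433605/1162 ≈ 52.24*I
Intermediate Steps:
F = 3 (F = 3*(0 - 1*(-1)) = 3*(0 + 1) = 3*1 = 3)
f(M) = 4 (f(M) = 3 + M/M = 3 + 1 = 4)
√((-10969/f(131) + 17903/((-83*7))) + 44) = √((-10969/4 + 17903/((-83*7))) + 44) = √((-10969*¼ + 17903/(-581)) + 44) = √((-10969/4 + 17903*(-1/581)) + 44) = √((-10969/4 - 17903/581) + 44) = √(-6444601/2324 + 44) = √(-6342345/2324) = 3*I*√409433605/1162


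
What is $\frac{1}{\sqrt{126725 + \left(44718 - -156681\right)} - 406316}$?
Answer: $- \frac{101579}{41273090933} - \frac{\sqrt{82031}}{82546181866} \approx -2.4646 \cdot 10^{-6}$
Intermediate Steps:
$\frac{1}{\sqrt{126725 + \left(44718 - -156681\right)} - 406316} = \frac{1}{\sqrt{126725 + \left(44718 + 156681\right)} - 406316} = \frac{1}{\sqrt{126725 + 201399} - 406316} = \frac{1}{\sqrt{328124} - 406316} = \frac{1}{2 \sqrt{82031} - 406316} = \frac{1}{-406316 + 2 \sqrt{82031}}$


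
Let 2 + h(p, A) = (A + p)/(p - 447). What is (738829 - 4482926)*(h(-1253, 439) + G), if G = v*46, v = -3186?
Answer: 27436278768213/50 ≈ 5.4873e+11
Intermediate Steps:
G = -146556 (G = -3186*46 = -146556)
h(p, A) = -2 + (A + p)/(-447 + p) (h(p, A) = -2 + (A + p)/(p - 447) = -2 + (A + p)/(-447 + p))
(738829 - 4482926)*(h(-1253, 439) + G) = (738829 - 4482926)*((894 + 439 - 1*(-1253))/(-447 - 1253) - 146556) = -3744097*((894 + 439 + 1253)/(-1700) - 146556) = -3744097*(-1/1700*2586 - 146556) = -3744097*(-1293/850 - 146556) = -3744097*(-124573893/850) = 27436278768213/50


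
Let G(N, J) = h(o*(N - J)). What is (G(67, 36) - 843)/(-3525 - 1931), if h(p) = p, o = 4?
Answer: 719/5456 ≈ 0.13178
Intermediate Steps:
G(N, J) = -4*J + 4*N (G(N, J) = 4*(N - J) = -4*J + 4*N)
(G(67, 36) - 843)/(-3525 - 1931) = ((-4*36 + 4*67) - 843)/(-3525 - 1931) = ((-144 + 268) - 843)/(-5456) = (124 - 843)*(-1/5456) = -719*(-1/5456) = 719/5456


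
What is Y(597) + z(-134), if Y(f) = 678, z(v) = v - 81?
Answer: 463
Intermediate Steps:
z(v) = -81 + v
Y(597) + z(-134) = 678 + (-81 - 134) = 678 - 215 = 463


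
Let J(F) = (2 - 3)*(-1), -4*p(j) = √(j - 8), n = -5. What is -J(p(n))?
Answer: -1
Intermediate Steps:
p(j) = -√(-8 + j)/4 (p(j) = -√(j - 8)/4 = -√(-8 + j)/4)
J(F) = 1 (J(F) = -1*(-1) = 1)
-J(p(n)) = -1*1 = -1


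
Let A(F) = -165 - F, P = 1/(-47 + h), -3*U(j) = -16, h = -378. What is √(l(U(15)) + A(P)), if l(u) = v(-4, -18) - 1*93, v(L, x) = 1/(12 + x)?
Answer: I*√67148538/510 ≈ 16.068*I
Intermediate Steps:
U(j) = 16/3 (U(j) = -⅓*(-16) = 16/3)
l(u) = -559/6 (l(u) = 1/(12 - 18) - 1*93 = 1/(-6) - 93 = -⅙ - 93 = -559/6)
P = -1/425 (P = 1/(-47 - 378) = 1/(-425) = -1/425 ≈ -0.0023529)
√(l(U(15)) + A(P)) = √(-559/6 + (-165 - 1*(-1/425))) = √(-559/6 + (-165 + 1/425)) = √(-559/6 - 70124/425) = √(-658319/2550) = I*√67148538/510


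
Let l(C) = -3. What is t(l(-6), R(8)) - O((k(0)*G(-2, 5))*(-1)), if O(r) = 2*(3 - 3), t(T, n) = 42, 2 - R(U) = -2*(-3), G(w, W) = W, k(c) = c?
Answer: 42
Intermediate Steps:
R(U) = -4 (R(U) = 2 - (-2)*(-3) = 2 - 1*6 = 2 - 6 = -4)
O(r) = 0 (O(r) = 2*0 = 0)
t(l(-6), R(8)) - O((k(0)*G(-2, 5))*(-1)) = 42 - 1*0 = 42 + 0 = 42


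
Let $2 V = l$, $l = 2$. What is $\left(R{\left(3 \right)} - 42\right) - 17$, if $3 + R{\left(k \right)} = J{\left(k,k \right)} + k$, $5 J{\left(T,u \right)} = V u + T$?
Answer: $- \frac{289}{5} \approx -57.8$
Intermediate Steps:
$V = 1$ ($V = \frac{1}{2} \cdot 2 = 1$)
$J{\left(T,u \right)} = \frac{T}{5} + \frac{u}{5}$ ($J{\left(T,u \right)} = \frac{1 u + T}{5} = \frac{u + T}{5} = \frac{T + u}{5} = \frac{T}{5} + \frac{u}{5}$)
$R{\left(k \right)} = -3 + \frac{7 k}{5}$ ($R{\left(k \right)} = -3 + \left(\left(\frac{k}{5} + \frac{k}{5}\right) + k\right) = -3 + \left(\frac{2 k}{5} + k\right) = -3 + \frac{7 k}{5}$)
$\left(R{\left(3 \right)} - 42\right) - 17 = \left(\left(-3 + \frac{7}{5} \cdot 3\right) - 42\right) - 17 = \left(\left(-3 + \frac{21}{5}\right) - 42\right) - 17 = \left(\frac{6}{5} - 42\right) - 17 = - \frac{204}{5} - 17 = - \frac{289}{5}$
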